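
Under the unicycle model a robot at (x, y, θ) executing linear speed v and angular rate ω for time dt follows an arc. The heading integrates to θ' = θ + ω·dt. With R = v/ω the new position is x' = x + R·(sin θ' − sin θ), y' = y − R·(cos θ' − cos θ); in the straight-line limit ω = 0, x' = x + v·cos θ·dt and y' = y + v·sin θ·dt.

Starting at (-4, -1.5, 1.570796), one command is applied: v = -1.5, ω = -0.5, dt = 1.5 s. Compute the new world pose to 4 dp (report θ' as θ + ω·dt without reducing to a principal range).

(-4.8049, -3.5449, 0.8208)

θ' = 1.5708 + -0.5·1.5 = 0.8208
R = v/ω = -1.5/-0.5 = 3.0000
x' = -4 + 3.0000·(sin 0.8208 − sin 1.5708) = -4.8049
y' = -1.5 − 3.0000·(cos 0.8208 − cos 1.5708) = -3.5449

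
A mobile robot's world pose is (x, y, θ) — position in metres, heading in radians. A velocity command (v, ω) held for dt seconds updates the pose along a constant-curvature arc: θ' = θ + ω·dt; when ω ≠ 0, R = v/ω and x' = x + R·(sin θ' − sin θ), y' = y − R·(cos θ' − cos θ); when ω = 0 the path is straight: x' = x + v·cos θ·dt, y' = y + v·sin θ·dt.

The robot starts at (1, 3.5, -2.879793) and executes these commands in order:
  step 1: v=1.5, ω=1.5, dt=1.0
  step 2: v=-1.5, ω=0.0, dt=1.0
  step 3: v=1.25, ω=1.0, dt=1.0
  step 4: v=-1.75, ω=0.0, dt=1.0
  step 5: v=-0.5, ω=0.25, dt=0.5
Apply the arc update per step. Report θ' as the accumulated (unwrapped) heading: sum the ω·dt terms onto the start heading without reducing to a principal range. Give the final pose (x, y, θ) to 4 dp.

(-1.1066, 3.6201, -0.2548)

step 1: θ'=-1.3798 (R=1.0000) → pose (0.2770, 2.3442, -1.3798)
step 2: θ'=-1.3798 (straight) → pose (-0.0078, 3.8170, -1.3798)
step 3: θ'=-0.3798 (R=1.2500) → pose (0.7561, 2.8933, -0.3798)
step 4: θ'=-0.3798 (straight) → pose (-0.8692, 3.5421, -0.3798)
step 5: θ'=-0.2548 (R=-2.0000) → pose (-1.1066, 3.6201, -0.2548)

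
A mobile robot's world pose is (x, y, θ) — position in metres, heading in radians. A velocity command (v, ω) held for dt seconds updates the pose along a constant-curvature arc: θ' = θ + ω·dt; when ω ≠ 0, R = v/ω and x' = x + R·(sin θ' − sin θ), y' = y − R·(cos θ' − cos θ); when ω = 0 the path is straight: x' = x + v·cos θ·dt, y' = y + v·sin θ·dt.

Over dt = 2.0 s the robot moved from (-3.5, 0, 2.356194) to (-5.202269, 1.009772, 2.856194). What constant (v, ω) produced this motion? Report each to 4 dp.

Δθ = 2.856194 − 2.356194 = 0.500000
ω = Δθ/dt = 0.500000/2.0 = 0.2500
R = Δx/(sin θ' − sin θ) = 4.0000
v = R·ω = 4.0000·0.2500 = 1.0000

v = 1.0000, ω = 0.2500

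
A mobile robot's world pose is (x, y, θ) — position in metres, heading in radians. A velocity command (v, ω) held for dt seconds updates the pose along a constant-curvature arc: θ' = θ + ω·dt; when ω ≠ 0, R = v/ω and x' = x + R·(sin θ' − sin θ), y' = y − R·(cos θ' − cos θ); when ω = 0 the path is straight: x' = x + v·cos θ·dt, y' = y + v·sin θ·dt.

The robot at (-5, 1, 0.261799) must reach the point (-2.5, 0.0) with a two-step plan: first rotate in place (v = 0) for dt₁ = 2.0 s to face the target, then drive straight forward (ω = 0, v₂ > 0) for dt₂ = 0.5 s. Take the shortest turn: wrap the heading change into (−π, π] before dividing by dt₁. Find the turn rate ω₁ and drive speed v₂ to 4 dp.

heading to target = atan2(0−1, -2.5−-5) = -0.3805
Δθ = wrap(-0.3805 − 0.2618) = -0.6423; ω₁ = Δθ/dt₁ = -0.3212
distance = √((-2.5−-5)² + (0−1)²) = 2.6926; v₂ = distance/dt₂ = 5.3852

ω₁ = -0.3212, v₂ = 5.3852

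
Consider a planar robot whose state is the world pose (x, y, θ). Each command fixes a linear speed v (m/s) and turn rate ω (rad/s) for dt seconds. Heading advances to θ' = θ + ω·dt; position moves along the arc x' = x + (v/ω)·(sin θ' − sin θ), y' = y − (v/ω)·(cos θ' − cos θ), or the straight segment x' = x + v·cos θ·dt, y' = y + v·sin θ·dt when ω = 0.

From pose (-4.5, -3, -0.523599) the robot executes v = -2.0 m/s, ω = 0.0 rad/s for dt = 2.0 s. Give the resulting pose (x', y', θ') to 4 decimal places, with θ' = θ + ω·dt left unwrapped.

(-7.9641, -1.0000, -0.5236)

θ' = -0.5236 + 0.0·2.0 = -0.5236
ω = 0 → straight: x' = -4.5 + -2.0·cos(-0.5236)·2.0 = -7.9641
y' = -3 + -2.0·sin(-0.5236)·2.0 = -1.0000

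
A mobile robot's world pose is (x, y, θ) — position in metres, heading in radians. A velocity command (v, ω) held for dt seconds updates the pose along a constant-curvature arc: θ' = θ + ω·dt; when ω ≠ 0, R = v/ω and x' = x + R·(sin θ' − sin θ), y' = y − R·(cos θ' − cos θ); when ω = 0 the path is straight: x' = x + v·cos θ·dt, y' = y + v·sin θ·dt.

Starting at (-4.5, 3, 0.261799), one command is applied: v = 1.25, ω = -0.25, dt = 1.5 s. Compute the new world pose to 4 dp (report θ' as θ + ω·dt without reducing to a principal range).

θ' = 0.2618 + -0.25·1.5 = -0.1132
R = v/ω = 1.25/-0.25 = -5.0000
x' = -4.5 + -5.0000·(sin -0.1132 − sin 0.2618) = -2.6411
y' = 3 − -5.0000·(cos -0.1132 − cos 0.2618) = 3.1384

(-2.6411, 3.1384, -0.1132)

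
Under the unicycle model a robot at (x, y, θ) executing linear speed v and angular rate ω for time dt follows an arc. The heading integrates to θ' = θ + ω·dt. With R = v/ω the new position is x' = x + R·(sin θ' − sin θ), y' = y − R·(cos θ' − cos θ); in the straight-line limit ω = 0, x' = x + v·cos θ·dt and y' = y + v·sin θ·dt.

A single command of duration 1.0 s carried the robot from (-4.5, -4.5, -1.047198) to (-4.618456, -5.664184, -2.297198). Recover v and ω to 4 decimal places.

v = 1.2500, ω = -1.2500

Δθ = -2.297198 − -1.047198 = -1.250000
ω = Δθ/dt = -1.250000/1.0 = -1.2500
R = −Δy/(cos θ' − cos θ) = -1.0000
v = R·ω = -1.0000·-1.2500 = 1.2500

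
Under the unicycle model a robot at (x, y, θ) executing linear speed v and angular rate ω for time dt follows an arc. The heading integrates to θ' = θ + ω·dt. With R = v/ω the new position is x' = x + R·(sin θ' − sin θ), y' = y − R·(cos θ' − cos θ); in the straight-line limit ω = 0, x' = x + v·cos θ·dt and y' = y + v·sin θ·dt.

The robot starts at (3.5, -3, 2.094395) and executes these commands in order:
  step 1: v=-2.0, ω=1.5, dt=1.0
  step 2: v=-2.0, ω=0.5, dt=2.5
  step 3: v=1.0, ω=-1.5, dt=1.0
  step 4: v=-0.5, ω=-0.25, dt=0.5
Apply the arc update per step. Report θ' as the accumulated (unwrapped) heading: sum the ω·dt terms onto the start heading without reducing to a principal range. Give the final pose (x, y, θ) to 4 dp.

step 1: θ'=3.5944 (R=-1.3333) → pose (5.2380, -3.5323, 3.5944)
step 2: θ'=4.8444 (R=-4.0000) → pose (7.4533, 0.5911, 4.8444)
step 3: θ'=3.3444 (R=-0.6667) → pose (6.9267, -0.1497, 3.3444)
step 4: θ'=3.2194 (R=2.0000) → pose (7.1741, -0.1147, 3.2194)

(7.1741, -0.1147, 3.2194)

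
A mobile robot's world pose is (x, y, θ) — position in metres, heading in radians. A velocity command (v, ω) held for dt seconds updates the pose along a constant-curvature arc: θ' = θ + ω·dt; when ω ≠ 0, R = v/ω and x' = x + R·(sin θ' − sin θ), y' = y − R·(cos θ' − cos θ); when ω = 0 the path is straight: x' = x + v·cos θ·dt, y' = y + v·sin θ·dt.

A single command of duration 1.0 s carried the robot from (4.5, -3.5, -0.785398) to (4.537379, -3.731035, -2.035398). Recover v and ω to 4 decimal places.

Δθ = -2.035398 − -0.785398 = -1.250000
ω = Δθ/dt = -1.250000/1.0 = -1.2500
R = −Δy/(cos θ' − cos θ) = -0.2000
v = R·ω = -0.2000·-1.2500 = 0.2500

v = 0.2500, ω = -1.2500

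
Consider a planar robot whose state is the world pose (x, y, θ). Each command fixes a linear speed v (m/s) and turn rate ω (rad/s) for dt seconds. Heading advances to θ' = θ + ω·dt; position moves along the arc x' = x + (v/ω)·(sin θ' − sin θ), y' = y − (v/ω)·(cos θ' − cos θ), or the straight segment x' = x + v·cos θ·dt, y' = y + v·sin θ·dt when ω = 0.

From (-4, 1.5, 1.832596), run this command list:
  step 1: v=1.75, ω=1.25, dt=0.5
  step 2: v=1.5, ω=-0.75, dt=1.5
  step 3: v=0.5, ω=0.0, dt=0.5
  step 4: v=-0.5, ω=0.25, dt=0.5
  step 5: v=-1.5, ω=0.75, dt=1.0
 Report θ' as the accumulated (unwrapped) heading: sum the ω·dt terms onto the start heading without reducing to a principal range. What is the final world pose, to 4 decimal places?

step 1: θ'=2.4576 (R=1.4000) → pose (-4.4676, 2.2227, 2.4576)
step 2: θ'=1.3326 (R=-2.0000) → pose (-5.1474, 4.2447, 1.3326)
step 3: θ'=1.3326 (straight) → pose (-5.0884, 4.4877, 1.3326)
step 4: θ'=1.4576 (R=-2.0000) → pose (-5.1321, 4.2417, 1.4576)
step 5: θ'=2.2076 (R=-2.0000) → pose (-4.7529, 2.8265, 2.2076)

(-4.7529, 2.8265, 2.2076)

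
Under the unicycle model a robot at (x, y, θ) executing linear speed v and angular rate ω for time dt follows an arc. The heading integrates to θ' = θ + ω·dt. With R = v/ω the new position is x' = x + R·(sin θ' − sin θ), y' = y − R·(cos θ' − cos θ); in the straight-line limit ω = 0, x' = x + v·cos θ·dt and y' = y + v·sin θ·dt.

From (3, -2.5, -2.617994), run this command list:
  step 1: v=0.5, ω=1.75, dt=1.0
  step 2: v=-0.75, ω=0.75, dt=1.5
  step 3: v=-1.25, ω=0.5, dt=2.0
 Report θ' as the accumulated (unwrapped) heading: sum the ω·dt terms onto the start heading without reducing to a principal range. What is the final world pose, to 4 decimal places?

step 1: θ'=-0.8680 (R=0.2857) → pose (2.9248, -2.9321, -0.8680)
step 2: θ'=0.2570 (R=-1.0000) → pose (1.9076, -2.6113, 0.2570)
step 3: θ'=1.2570 (R=-2.5000) → pose (0.1652, -4.2575, 1.2570)

(0.1652, -4.2575, 1.2570)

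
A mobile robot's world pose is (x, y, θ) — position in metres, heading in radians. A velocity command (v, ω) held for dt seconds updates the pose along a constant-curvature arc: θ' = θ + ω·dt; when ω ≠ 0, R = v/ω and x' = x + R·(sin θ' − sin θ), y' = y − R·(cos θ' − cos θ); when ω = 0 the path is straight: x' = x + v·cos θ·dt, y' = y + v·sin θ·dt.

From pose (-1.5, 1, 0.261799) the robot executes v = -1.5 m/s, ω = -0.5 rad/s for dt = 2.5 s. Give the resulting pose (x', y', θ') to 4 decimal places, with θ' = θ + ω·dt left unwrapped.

θ' = 0.2618 + -0.5·2.5 = -0.9882
R = v/ω = -1.5/-0.5 = 3.0000
x' = -1.5 + 3.0000·(sin -0.9882 − sin 0.2618) = -4.7816
y' = 1 − 3.0000·(cos -0.9882 − cos 0.2618) = 2.2472

(-4.7816, 2.2472, -0.9882)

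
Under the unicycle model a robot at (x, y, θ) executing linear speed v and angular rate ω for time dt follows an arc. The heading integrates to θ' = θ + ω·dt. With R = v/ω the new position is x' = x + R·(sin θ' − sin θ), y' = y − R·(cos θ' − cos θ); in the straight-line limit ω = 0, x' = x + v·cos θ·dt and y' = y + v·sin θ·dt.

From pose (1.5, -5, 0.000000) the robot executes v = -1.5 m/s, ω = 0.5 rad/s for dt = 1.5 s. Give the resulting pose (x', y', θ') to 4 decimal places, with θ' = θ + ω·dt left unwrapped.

(-0.5449, -5.8049, 0.7500)

θ' = 0.0000 + 0.5·1.5 = 0.7500
R = v/ω = -1.5/0.5 = -3.0000
x' = 1.5 + -3.0000·(sin 0.7500 − sin 0.0000) = -0.5449
y' = -5 − -3.0000·(cos 0.7500 − cos 0.0000) = -5.8049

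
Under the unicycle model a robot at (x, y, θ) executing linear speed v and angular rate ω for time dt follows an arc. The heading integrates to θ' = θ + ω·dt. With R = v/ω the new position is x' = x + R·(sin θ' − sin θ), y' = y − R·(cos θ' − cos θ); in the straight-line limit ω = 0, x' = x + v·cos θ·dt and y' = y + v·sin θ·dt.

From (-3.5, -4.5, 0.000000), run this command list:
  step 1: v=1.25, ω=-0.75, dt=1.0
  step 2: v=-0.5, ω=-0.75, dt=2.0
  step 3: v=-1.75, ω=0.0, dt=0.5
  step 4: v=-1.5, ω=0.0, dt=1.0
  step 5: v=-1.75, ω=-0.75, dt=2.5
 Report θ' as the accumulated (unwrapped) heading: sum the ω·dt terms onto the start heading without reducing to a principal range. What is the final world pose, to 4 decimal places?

step 1: θ'=-0.7500 (R=-1.6667) → pose (-2.3639, -4.9472, -0.7500)
step 2: θ'=-2.2500 (R=0.6667) → pose (-2.4282, -4.0406, -2.2500)
step 3: θ'=-2.2500 (straight) → pose (-1.8786, -3.3598, -2.2500)
step 4: θ'=-2.2500 (straight) → pose (-0.9363, -2.1927, -2.2500)
step 5: θ'=-4.1250 (R=2.3333) → pose (2.8214, -2.3653, -4.1250)

(2.8214, -2.3653, -4.1250)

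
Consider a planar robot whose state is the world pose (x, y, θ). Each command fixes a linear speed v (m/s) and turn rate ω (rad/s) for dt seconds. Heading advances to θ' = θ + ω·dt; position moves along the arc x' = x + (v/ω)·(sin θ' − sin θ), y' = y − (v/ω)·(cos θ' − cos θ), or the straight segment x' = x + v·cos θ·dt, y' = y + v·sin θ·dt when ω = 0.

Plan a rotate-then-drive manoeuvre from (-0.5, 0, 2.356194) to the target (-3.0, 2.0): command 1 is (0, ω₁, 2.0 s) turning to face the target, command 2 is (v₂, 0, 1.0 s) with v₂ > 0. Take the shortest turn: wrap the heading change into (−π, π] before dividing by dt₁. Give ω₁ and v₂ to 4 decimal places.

ω₁ = 0.0553, v₂ = 3.2016

heading to target = atan2(2−0, -3−-0.5) = 2.4669
Δθ = wrap(2.4669 − 2.3562) = 0.1107; ω₁ = Δθ/dt₁ = 0.0553
distance = √((-3−-0.5)² + (2−0)²) = 3.2016; v₂ = distance/dt₂ = 3.2016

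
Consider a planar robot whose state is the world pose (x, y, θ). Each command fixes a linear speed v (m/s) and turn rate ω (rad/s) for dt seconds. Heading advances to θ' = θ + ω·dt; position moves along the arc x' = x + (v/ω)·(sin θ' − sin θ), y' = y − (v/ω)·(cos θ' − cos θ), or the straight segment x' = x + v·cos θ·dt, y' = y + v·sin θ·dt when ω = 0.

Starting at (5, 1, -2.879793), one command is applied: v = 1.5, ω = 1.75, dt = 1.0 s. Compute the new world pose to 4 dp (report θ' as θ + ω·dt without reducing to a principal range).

θ' = -2.8798 + 1.75·1.0 = -1.1298
R = v/ω = 1.5/1.75 = 0.8571
x' = 5 + 0.8571·(sin -1.1298 − sin -2.8798) = 4.4467
y' = 1 − 0.8571·(cos -1.1298 − cos -2.8798) = -0.1938

(4.4467, -0.1938, -1.1298)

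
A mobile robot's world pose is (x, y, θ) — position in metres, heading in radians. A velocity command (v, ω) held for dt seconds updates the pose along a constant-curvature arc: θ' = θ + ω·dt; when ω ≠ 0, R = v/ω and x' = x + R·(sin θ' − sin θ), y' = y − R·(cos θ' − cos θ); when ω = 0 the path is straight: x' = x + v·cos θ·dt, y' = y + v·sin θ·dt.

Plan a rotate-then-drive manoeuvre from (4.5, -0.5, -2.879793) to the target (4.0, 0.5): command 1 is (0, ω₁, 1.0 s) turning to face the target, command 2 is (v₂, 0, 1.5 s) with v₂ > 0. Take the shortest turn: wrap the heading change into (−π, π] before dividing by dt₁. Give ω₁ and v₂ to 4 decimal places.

ω₁ = -1.3689, v₂ = 0.7454

heading to target = atan2(0.5−-0.5, 4−4.5) = 2.0344
Δθ = wrap(2.0344 − -2.8798) = -1.3689; ω₁ = Δθ/dt₁ = -1.3689
distance = √((4−4.5)² + (0.5−-0.5)²) = 1.1180; v₂ = distance/dt₂ = 0.7454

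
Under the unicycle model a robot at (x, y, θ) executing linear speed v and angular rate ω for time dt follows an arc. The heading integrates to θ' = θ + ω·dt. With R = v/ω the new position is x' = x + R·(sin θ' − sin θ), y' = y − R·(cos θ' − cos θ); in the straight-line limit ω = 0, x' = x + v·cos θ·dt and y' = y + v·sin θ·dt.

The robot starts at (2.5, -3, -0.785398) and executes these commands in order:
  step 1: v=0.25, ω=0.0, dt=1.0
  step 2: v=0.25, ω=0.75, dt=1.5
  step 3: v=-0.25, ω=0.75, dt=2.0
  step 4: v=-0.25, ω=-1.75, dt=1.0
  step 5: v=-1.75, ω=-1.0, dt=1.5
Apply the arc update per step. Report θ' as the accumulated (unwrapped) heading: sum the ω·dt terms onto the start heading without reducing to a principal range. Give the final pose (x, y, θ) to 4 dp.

step 1: θ'=-0.7854 (straight) → pose (2.6768, -3.1768, -0.7854)
step 2: θ'=0.3396 (R=0.3333) → pose (3.0235, -3.2554, 0.3396)
step 3: θ'=1.8396 (R=-0.3333) → pose (2.8132, -3.6582, 1.8396)
step 4: θ'=0.0896 (R=0.1429) → pose (2.6882, -3.8384, 0.0896)
step 5: θ'=-1.4104 (R=1.7500) → pose (0.8041, -2.3749, -1.4104)

(0.8041, -2.3749, -1.4104)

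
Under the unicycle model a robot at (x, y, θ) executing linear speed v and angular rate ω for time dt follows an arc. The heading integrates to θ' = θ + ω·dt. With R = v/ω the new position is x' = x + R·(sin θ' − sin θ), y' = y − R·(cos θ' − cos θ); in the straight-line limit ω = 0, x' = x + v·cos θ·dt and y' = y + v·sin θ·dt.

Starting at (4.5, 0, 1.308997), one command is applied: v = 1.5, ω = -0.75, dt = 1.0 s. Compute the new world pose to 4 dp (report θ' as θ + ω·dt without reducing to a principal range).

(5.3712, 1.1779, 0.5590)

θ' = 1.3090 + -0.75·1.0 = 0.5590
R = v/ω = 1.5/-0.75 = -2.0000
x' = 4.5 + -2.0000·(sin 0.5590 − sin 1.3090) = 5.3712
y' = 0 − -2.0000·(cos 0.5590 − cos 1.3090) = 1.1779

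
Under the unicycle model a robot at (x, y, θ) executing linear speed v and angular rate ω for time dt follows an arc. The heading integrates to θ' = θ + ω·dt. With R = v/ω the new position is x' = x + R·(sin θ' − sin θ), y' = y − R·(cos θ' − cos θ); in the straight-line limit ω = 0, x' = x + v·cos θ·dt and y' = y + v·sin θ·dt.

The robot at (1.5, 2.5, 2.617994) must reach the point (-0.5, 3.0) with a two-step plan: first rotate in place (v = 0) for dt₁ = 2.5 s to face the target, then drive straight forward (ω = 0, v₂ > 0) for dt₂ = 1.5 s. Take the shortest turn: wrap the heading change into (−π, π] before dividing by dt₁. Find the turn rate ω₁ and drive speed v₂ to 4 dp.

ω₁ = 0.1114, v₂ = 1.3744

heading to target = atan2(3−2.5, -0.5−1.5) = 2.8966
Δθ = wrap(2.8966 − 2.6180) = 0.2786; ω₁ = Δθ/dt₁ = 0.1114
distance = √((-0.5−1.5)² + (3−2.5)²) = 2.0616; v₂ = distance/dt₂ = 1.3744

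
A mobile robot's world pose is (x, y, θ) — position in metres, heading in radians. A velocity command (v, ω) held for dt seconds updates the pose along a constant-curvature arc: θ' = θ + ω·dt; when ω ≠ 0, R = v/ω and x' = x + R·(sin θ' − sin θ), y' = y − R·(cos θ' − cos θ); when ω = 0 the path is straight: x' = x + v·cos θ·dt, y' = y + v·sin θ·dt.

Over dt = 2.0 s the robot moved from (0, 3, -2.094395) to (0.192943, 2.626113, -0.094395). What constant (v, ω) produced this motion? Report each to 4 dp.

Δθ = -0.094395 − -2.094395 = 2.000000
ω = Δθ/dt = 2.000000/2.0 = 1.0000
R = −Δy/(cos θ' − cos θ) = 0.2500
v = R·ω = 0.2500·1.0000 = 0.2500

v = 0.2500, ω = 1.0000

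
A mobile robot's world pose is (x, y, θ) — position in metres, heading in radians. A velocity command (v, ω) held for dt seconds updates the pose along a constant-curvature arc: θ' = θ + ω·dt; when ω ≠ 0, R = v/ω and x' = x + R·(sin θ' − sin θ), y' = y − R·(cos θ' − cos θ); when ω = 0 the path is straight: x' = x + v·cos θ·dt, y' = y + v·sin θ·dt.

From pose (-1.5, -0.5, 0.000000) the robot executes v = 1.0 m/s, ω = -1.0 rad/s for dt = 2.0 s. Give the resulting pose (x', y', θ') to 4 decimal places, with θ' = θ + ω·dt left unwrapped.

(-0.5907, -1.9161, -2.0000)

θ' = 0.0000 + -1.0·2.0 = -2.0000
R = v/ω = 1.0/-1.0 = -1.0000
x' = -1.5 + -1.0000·(sin -2.0000 − sin 0.0000) = -0.5907
y' = -0.5 − -1.0000·(cos -2.0000 − cos 0.0000) = -1.9161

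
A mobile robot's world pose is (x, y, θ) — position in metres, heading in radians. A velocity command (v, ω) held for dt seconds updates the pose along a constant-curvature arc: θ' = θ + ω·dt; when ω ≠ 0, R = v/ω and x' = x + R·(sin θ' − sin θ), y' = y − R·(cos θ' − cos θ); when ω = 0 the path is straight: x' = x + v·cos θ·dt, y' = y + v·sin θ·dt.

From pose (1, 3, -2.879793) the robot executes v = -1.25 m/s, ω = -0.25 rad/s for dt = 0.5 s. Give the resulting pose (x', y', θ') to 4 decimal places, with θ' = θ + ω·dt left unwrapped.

θ' = -2.8798 + -0.25·0.5 = -3.0048
R = v/ω = -1.25/-0.25 = 5.0000
x' = 1 + 5.0000·(sin -3.0048 − sin -2.8798) = 1.6122
y' = 3 − 5.0000·(cos -3.0048 − cos -2.8798) = 3.1237

(1.6122, 3.1237, -3.0048)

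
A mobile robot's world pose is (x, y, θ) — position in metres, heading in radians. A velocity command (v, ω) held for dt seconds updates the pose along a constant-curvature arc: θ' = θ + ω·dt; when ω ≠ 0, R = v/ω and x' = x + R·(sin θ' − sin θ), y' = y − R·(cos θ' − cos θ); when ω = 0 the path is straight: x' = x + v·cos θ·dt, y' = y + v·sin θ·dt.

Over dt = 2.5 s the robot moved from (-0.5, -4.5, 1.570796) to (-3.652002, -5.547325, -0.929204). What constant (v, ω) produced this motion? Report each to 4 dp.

v = -1.7500, ω = -1.0000

Δθ = -0.929204 − 1.570796 = -2.500000
ω = Δθ/dt = -2.500000/2.5 = -1.0000
R = Δx/(sin θ' − sin θ) = 1.7500
v = R·ω = 1.7500·-1.0000 = -1.7500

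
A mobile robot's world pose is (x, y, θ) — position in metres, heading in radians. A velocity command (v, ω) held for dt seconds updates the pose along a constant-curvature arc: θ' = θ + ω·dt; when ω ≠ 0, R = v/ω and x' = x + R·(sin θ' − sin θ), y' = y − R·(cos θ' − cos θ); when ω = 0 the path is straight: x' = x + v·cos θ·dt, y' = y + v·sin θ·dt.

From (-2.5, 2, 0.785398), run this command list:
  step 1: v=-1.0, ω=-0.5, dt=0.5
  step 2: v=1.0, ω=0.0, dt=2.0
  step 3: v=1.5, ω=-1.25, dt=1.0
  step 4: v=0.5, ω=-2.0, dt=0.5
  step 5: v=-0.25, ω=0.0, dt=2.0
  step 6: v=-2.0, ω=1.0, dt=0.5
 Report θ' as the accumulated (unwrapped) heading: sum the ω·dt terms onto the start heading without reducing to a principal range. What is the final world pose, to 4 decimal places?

step 1: θ'=0.5354 (R=2.0000) → pose (-2.8938, 1.6941, 0.5354)
step 2: θ'=0.5354 (straight) → pose (-1.1737, 2.7144, 0.5354)
step 3: θ'=-0.7146 (R=-1.2000) → pose (0.2249, 2.5888, -0.7146)
step 4: θ'=-1.7146 (R=-0.2500) → pose (0.3085, 2.3641, -1.7146)
step 5: θ'=-1.7146 (straight) → pose (0.3801, 2.8590, -1.7146)
step 6: θ'=-1.2146 (R=-2.0000) → pose (0.2752, 3.8430, -1.2146)

(0.2752, 3.8430, -1.2146)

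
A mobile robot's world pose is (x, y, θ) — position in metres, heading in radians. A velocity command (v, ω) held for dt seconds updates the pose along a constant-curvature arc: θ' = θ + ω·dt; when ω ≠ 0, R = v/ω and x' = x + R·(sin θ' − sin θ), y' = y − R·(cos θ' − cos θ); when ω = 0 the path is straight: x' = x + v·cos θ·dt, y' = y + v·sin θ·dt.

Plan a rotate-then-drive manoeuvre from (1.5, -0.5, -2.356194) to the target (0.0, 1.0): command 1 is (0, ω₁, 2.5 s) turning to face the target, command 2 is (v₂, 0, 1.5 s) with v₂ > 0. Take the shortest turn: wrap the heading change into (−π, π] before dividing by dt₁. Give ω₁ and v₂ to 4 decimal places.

ω₁ = -0.6283, v₂ = 1.4142

heading to target = atan2(1−-0.5, 0−1.5) = 2.3562
Δθ = wrap(2.3562 − -2.3562) = -1.5708; ω₁ = Δθ/dt₁ = -0.6283
distance = √((0−1.5)² + (1−-0.5)²) = 2.1213; v₂ = distance/dt₂ = 1.4142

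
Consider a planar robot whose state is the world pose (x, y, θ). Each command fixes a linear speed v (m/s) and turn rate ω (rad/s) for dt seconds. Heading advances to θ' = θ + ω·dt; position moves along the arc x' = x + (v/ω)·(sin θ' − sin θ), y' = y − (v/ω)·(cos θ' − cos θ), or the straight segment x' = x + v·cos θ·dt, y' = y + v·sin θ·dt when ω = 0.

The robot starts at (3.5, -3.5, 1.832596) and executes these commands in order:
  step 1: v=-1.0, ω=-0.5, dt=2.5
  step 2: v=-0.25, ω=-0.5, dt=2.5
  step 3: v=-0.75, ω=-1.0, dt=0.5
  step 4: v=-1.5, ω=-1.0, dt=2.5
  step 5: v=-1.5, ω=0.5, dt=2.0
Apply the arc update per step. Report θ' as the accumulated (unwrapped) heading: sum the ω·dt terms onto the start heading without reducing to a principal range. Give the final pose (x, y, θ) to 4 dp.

step 1: θ'=0.5826 (R=2.0000) → pose (2.6685, -5.6877, 0.5826)
step 2: θ'=-0.6674 (R=0.5000) → pose (2.0840, -5.6629, -0.6674)
step 3: θ'=-1.1674 (R=0.7500) → pose (1.8584, -5.3682, -1.1674)
step 4: θ'=-3.6674 (R=1.5000) → pose (3.9908, -3.4821, -3.6674)
step 5: θ'=-2.6674 (R=-3.0000) → pose (6.8664, -3.5563, -2.6674)

(6.8664, -3.5563, -2.6674)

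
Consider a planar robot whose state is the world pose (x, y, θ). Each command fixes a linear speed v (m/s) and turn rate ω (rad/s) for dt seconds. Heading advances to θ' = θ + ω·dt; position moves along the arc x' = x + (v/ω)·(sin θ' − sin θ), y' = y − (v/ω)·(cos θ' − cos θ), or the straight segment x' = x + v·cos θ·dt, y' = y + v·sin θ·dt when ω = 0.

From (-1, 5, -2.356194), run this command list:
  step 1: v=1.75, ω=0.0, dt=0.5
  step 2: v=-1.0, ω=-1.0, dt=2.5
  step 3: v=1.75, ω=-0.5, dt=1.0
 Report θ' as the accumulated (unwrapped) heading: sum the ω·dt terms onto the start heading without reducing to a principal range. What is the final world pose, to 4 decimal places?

(0.7426, 5.1301, -5.3562)

step 1: θ'=-2.3562 (straight) → pose (-1.6187, 4.3813, -2.3562)
step 2: θ'=-4.8562 (R=1.0000) → pose (0.0781, 3.5309, -4.8562)
step 3: θ'=-5.3562 (R=-3.5000) → pose (0.7426, 5.1301, -5.3562)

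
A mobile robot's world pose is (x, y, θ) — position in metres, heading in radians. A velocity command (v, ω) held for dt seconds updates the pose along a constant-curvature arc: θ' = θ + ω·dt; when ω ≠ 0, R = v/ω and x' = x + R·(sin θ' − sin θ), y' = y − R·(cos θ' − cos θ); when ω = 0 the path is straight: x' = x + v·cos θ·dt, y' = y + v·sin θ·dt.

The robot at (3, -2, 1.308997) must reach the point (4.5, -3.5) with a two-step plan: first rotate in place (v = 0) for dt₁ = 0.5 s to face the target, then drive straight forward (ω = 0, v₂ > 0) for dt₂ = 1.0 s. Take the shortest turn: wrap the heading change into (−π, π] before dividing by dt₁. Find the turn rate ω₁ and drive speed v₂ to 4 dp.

ω₁ = -4.1888, v₂ = 2.1213

heading to target = atan2(-3.5−-2, 4.5−3) = -0.7854
Δθ = wrap(-0.7854 − 1.3090) = -2.0944; ω₁ = Δθ/dt₁ = -4.1888
distance = √((4.5−3)² + (-3.5−-2)²) = 2.1213; v₂ = distance/dt₂ = 2.1213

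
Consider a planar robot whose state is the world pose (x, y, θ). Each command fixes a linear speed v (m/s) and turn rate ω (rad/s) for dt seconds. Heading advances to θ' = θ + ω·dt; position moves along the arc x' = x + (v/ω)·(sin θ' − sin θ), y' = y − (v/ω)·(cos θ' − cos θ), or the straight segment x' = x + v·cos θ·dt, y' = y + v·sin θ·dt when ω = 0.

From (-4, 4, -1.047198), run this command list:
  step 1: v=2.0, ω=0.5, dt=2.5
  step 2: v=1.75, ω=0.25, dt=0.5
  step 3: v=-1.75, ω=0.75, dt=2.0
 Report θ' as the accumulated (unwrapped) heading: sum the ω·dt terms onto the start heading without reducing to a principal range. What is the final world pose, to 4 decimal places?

(-0.3919, -0.4909, 1.8278)

step 1: θ'=0.2028 (R=4.0000) → pose (0.2698, 2.0820, 0.2028)
step 2: θ'=0.3278 (R=7.0000) → pose (1.1136, 2.3113, 0.3278)
step 3: θ'=1.8278 (R=-2.3333) → pose (-0.3919, -0.4909, 1.8278)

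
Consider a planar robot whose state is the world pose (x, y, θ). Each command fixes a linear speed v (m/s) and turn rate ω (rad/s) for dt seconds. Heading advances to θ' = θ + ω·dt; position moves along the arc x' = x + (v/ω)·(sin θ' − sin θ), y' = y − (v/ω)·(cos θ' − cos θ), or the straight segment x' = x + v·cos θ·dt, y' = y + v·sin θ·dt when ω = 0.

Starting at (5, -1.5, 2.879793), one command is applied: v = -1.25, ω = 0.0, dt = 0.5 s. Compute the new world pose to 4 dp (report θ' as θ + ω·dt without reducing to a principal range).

θ' = 2.8798 + 0.0·0.5 = 2.8798
ω = 0 → straight: x' = 5 + -1.25·cos(2.8798)·0.5 = 5.6037
y' = -1.5 + -1.25·sin(2.8798)·0.5 = -1.6618

(5.6037, -1.6618, 2.8798)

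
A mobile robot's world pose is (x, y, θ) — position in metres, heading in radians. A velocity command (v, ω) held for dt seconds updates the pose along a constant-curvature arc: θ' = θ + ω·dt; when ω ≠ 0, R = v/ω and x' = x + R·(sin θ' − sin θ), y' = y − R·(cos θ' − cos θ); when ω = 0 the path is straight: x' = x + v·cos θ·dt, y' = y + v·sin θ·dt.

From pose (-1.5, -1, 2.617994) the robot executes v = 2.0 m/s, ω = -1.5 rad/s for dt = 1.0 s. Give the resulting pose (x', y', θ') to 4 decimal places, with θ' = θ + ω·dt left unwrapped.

θ' = 2.6180 + -1.5·1.0 = 1.1180
R = v/ω = 2.0/-1.5 = -1.3333
x' = -1.5 + -1.3333·(sin 1.1180 − sin 2.6180) = -2.0323
y' = -1 − -1.3333·(cos 1.1180 − cos 2.6180) = 0.7380

(-2.0323, 0.7380, 1.1180)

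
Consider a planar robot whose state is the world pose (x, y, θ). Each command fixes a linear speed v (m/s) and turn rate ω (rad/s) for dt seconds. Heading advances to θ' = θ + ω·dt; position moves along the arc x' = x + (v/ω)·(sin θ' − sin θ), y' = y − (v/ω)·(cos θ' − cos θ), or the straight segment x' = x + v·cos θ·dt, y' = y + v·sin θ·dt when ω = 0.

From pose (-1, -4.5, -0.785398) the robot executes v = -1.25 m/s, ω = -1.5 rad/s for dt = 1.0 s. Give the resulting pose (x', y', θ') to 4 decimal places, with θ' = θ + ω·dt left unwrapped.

(-1.0402, -3.3646, -2.2854)

θ' = -0.7854 + -1.5·1.0 = -2.2854
R = v/ω = -1.25/-1.5 = 0.8333
x' = -1 + 0.8333·(sin -2.2854 − sin -0.7854) = -1.0402
y' = -4.5 − 0.8333·(cos -2.2854 − cos -0.7854) = -3.3646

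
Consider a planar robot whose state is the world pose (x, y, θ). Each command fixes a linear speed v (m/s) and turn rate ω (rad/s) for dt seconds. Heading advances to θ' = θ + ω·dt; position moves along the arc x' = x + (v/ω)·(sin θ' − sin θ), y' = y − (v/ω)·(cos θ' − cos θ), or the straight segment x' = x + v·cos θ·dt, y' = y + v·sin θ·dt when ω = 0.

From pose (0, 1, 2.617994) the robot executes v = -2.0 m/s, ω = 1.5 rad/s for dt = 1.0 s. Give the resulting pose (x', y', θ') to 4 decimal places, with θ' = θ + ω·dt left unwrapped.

θ' = 2.6180 + 1.5·1.0 = 4.1180
R = v/ω = -2.0/1.5 = -1.3333
x' = 0 + -1.3333·(sin 4.1180 − sin 2.6180) = 1.7713
y' = 1 − -1.3333·(cos 4.1180 − cos 2.6180) = 1.4080

(1.7713, 1.4080, 4.1180)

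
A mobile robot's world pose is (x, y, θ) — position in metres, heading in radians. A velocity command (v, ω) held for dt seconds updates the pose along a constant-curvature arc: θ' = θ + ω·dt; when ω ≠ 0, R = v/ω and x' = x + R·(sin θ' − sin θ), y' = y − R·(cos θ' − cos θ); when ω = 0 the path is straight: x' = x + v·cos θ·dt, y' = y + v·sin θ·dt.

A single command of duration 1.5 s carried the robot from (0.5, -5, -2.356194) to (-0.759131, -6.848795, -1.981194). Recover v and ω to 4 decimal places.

v = 1.5000, ω = 0.2500

Δθ = -1.981194 − -2.356194 = 0.375000
ω = Δθ/dt = 0.375000/1.5 = 0.2500
R = −Δy/(cos θ' − cos θ) = 6.0000
v = R·ω = 6.0000·0.2500 = 1.5000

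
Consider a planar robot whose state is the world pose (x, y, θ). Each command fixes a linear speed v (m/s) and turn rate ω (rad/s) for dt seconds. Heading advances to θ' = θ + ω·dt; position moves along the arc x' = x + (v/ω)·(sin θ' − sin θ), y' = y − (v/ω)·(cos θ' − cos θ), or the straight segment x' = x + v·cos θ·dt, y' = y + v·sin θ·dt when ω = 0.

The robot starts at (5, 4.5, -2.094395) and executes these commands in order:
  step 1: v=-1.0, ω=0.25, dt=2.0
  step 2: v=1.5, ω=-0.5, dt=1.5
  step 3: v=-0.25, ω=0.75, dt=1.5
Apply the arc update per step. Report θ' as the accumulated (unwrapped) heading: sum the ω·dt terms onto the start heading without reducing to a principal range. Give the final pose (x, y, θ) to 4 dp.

step 1: θ'=-1.5944 (R=-4.0000) → pose (5.5348, 6.4056, -1.5944)
step 2: θ'=-2.3444 (R=-3.0000) → pose (4.6818, 4.3803, -2.3444)
step 3: θ'=-1.2194 (R=-0.3333) → pose (4.7563, 4.7279, -1.2194)

(4.7563, 4.7279, -1.2194)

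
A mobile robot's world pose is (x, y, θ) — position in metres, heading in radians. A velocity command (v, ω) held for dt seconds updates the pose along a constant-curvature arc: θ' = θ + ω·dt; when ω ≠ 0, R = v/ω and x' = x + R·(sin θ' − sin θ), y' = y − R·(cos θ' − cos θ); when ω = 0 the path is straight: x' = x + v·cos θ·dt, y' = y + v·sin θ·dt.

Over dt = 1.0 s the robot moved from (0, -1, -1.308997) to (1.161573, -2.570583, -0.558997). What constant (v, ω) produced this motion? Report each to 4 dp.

v = 2.0000, ω = 0.7500

Δθ = -0.558997 − -1.308997 = 0.750000
ω = Δθ/dt = 0.750000/1.0 = 0.7500
R = −Δy/(cos θ' − cos θ) = 2.6667
v = R·ω = 2.6667·0.7500 = 2.0000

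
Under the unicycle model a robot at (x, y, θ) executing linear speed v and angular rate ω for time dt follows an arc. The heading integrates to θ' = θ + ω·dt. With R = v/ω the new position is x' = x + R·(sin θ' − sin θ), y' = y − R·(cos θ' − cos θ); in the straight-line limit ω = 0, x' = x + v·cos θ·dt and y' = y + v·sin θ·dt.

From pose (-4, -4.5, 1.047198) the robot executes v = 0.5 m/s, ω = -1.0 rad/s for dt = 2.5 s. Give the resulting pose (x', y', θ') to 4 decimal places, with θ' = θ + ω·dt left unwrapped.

θ' = 1.0472 + -1.0·2.5 = -1.4528
R = v/ω = 0.5/-1.0 = -0.5000
x' = -4 + -0.5000·(sin -1.4528 − sin 1.0472) = -3.0705
y' = -4.5 − -0.5000·(cos -1.4528 − cos 1.0472) = -4.6911

(-3.0705, -4.6911, -1.4528)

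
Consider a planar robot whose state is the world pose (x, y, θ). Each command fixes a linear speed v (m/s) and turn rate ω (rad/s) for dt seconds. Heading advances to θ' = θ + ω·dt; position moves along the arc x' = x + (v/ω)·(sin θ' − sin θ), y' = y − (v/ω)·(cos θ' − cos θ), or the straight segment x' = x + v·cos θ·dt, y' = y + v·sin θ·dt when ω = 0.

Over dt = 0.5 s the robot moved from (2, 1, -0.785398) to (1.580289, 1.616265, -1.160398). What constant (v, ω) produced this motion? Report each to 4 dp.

Δθ = -1.160398 − -0.785398 = -0.375000
ω = Δθ/dt = -0.375000/0.5 = -0.7500
R = −Δy/(cos θ' − cos θ) = 2.0000
v = R·ω = 2.0000·-0.7500 = -1.5000

v = -1.5000, ω = -0.7500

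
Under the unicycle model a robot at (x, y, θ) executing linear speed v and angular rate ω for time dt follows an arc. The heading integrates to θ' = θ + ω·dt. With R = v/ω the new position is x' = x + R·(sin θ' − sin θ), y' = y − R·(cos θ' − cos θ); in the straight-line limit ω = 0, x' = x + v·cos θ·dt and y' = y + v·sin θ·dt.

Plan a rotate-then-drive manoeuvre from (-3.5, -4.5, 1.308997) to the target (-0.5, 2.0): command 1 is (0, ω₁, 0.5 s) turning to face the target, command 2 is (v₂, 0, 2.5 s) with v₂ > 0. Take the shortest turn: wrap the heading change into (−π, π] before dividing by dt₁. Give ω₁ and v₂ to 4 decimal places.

heading to target = atan2(2−-4.5, -0.5−-3.5) = 1.1384
Δθ = wrap(1.1384 − 1.3090) = -0.1706; ω₁ = Δθ/dt₁ = -0.3412
distance = √((-0.5−-3.5)² + (2−-4.5)²) = 7.1589; v₂ = distance/dt₂ = 2.8636

ω₁ = -0.3412, v₂ = 2.8636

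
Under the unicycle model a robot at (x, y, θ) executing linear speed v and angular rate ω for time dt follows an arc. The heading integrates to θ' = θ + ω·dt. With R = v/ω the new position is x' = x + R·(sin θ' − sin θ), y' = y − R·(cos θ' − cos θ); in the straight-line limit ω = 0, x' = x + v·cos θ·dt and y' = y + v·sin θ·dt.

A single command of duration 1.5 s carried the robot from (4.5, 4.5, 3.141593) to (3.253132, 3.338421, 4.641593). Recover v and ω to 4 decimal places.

v = 1.2500, ω = 1.0000

Δθ = 4.641593 − 3.141593 = 1.500000
ω = Δθ/dt = 1.500000/1.5 = 1.0000
R = Δx/(sin θ' − sin θ) = 1.2500
v = R·ω = 1.2500·1.0000 = 1.2500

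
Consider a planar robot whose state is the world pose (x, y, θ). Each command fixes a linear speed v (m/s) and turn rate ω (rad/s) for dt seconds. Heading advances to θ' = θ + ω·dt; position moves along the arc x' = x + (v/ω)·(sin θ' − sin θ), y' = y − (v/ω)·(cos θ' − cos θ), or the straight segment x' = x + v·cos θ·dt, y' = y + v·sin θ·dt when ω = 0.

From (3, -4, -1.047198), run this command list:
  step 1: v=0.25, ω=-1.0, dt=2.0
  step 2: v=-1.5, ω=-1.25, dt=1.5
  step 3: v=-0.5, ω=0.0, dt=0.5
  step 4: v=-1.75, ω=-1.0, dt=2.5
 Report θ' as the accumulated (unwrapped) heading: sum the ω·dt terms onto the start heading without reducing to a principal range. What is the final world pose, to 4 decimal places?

step 1: θ'=-3.0472 (R=-0.2500) → pose (2.8071, -4.3739, -3.0472)
step 2: θ'=-4.9222 (R=1.2000) → pose (4.0938, -5.8185, -4.9222)
step 3: θ'=-4.9222 (straight) → pose (4.0418, -6.0630, -4.9222)
step 4: θ'=-7.4222 (R=1.7500) → pose (0.7408, -6.4309, -7.4222)

(0.7408, -6.4309, -7.4222)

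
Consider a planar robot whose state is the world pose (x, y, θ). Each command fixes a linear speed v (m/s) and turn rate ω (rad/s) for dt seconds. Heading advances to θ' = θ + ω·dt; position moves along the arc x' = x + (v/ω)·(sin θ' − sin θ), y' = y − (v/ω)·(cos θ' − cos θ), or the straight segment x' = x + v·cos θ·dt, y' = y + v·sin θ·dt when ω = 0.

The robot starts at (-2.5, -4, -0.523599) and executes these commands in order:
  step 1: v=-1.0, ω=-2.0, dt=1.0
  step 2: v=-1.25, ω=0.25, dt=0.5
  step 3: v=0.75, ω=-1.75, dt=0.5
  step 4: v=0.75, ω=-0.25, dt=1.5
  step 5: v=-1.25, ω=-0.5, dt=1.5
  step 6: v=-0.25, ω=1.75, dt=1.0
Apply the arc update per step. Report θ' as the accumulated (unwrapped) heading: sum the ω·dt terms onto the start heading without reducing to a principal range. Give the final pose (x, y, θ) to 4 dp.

step 1: θ'=-2.5236 (R=0.5000) → pose (-2.5397, -3.1595, -2.5236)
step 2: θ'=-2.3986 (R=-5.0000) → pose (-2.0542, -2.7665, -2.3986)
step 3: θ'=-3.2736 (R=-0.4286) → pose (-2.4006, -2.8757, -3.2736)
step 4: θ'=-3.6486 (R=-3.0000) → pose (-3.4624, -2.5244, -3.6486)
step 5: θ'=-4.3986 (R=2.5000) → pose (-2.2984, -3.9383, -4.3986)
step 6: θ'=-2.6486 (R=-0.1429) → pose (-2.0949, -4.0200, -2.6486)

(-2.0949, -4.0200, -2.6486)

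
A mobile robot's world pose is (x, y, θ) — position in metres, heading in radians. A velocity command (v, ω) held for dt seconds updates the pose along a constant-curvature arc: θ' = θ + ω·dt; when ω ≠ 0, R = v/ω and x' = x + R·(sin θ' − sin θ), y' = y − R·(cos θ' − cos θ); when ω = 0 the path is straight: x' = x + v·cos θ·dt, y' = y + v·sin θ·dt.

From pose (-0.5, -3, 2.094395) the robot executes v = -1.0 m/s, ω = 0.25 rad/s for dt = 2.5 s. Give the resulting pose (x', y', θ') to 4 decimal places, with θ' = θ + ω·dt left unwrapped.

θ' = 2.0944 + 0.25·2.5 = 2.7194
R = v/ω = -1.0/0.25 = -4.0000
x' = -0.5 + -4.0000·(sin 2.7194 − sin 2.0944) = 1.3250
y' = -3 − -4.0000·(cos 2.7194 − cos 2.0944) = -4.6488

(1.3250, -4.6488, 2.7194)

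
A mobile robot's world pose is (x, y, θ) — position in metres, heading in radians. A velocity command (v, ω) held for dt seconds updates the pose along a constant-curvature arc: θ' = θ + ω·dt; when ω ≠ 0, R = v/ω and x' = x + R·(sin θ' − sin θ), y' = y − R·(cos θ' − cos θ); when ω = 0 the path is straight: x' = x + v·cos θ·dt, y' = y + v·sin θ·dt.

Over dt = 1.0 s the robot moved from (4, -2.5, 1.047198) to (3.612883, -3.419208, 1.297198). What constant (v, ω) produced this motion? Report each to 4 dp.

v = -1.0000, ω = 0.2500

Δθ = 1.297198 − 1.047198 = 0.250000
ω = Δθ/dt = 0.250000/1.0 = 0.2500
R = −Δy/(cos θ' − cos θ) = -4.0000
v = R·ω = -4.0000·0.2500 = -1.0000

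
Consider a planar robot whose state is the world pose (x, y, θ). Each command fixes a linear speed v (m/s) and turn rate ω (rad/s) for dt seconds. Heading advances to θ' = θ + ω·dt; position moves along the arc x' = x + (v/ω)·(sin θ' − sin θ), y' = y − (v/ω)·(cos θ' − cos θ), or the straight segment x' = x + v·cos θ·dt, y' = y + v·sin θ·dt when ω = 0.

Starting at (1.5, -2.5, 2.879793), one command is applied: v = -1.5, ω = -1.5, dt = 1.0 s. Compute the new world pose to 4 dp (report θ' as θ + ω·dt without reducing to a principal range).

(2.2230, -3.6558, 1.3798)

θ' = 2.8798 + -1.5·1.0 = 1.3798
R = v/ω = -1.5/-1.5 = 1.0000
x' = 1.5 + 1.0000·(sin 1.3798 − sin 2.8798) = 2.2230
y' = -2.5 − 1.0000·(cos 1.3798 − cos 2.8798) = -3.6558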